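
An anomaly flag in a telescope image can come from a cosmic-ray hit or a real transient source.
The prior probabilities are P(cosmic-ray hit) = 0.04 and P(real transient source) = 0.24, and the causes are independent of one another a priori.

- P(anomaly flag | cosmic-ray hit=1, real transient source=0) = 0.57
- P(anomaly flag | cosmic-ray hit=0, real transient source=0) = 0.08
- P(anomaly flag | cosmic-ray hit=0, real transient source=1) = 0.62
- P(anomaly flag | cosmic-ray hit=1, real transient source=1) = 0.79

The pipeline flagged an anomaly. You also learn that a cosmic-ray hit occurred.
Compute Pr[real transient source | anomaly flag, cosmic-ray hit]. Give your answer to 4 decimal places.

Enumerate both values of real transient source and weight by the priors:
  P(anomaly flag | cosmic-ray hit) = 0.57*0.76 + 0.79*0.24
        = 0.433200 + 0.189600 = 0.622800
Keeping only the real transient source-present terms gives 0.189600, so
  P(real transient source | anomaly flag, cosmic-ray hit) = 0.189600 / 0.622800 ≈ 0.3044

Pr[real transient source | anomaly flag, cosmic-ray hit] ≈ 0.3044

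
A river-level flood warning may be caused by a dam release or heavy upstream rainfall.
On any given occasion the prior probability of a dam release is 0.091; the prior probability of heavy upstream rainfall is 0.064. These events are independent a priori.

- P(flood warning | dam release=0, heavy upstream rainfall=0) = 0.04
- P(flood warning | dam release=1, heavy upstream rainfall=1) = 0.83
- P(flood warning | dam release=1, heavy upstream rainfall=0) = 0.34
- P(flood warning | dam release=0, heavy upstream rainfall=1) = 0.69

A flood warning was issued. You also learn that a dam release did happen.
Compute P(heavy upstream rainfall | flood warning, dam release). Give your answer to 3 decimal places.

P(flood warning | dam release) = 0.34·0.936 + 0.83·0.064 = 0.318240 + 0.053120 = 0.371360
Of this, 0.053120 comes from 0.83·0.064 (the heavy upstream rainfall=true cases).
Hence the posterior is 0.053120/0.371360 ≈ 0.143.

P(heavy upstream rainfall | flood warning, dam release) ≈ 0.143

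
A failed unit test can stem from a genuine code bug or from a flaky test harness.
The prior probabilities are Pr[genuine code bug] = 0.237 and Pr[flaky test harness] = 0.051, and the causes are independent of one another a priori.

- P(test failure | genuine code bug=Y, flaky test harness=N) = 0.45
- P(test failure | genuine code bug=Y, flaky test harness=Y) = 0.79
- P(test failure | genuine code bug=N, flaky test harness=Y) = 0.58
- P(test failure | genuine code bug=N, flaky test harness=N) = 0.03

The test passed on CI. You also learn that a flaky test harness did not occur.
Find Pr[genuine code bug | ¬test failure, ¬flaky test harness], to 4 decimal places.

P(¬test failure | ¬flaky test harness) = 0.97×0.763 + 0.55×0.237 = 0.740110 + 0.130350 = 0.870460
Restricting to configurations with genuine code bug present: 0.55×0.237 = 0.130350.
So P(genuine code bug | ¬test failure, ¬flaky test harness) = 0.130350/0.870460 ≈ 0.1497.

Pr[genuine code bug | ¬test failure, ¬flaky test harness] ≈ 0.1497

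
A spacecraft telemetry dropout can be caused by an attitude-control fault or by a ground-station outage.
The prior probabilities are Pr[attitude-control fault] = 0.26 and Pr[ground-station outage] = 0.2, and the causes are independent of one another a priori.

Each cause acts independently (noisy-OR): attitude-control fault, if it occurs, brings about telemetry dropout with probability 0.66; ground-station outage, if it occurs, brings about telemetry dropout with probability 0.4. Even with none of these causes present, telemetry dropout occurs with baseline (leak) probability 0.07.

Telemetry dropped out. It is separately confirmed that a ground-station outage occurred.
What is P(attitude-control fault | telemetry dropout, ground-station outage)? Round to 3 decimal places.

P(attitude-control fault | telemetry dropout, ground-station outage) ≈ 0.392

Under noisy-OR, P(telemetry dropout | causes) = 1 − (1−0.07)·∏(1−qᵢ) over the active causes.
P(telemetry dropout | ground-station outage) = 0.442·0.74 + 0.81028·0.26 = 0.327080 + 0.210673 = 0.537753
Restricting to configurations with attitude-control fault present: 0.81028·0.26 = 0.210673.
Hence the posterior is 0.210673/0.537753 ≈ 0.392.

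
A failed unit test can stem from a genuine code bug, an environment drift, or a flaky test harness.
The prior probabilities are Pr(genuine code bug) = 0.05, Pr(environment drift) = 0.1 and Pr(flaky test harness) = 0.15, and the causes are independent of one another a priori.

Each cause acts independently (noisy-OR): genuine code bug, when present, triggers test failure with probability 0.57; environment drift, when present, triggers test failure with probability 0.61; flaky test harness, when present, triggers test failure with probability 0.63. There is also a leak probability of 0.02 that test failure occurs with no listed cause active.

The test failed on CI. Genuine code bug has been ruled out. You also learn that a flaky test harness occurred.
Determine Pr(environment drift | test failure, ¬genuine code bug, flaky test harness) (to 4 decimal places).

Under noisy-OR, P(test failure | causes) = 1 − (1−0.02)·∏(1−qᵢ) over the active causes.
By total probability over both values of environment drift:
  P(test failure | ¬genuine code bug, flaky test harness) = 0.6374×0.9 + 0.858586×0.1
        = 0.573660 + 0.085859 = 0.659519
Configurations with environment drift contribute 0.085859, so
  P(environment drift | test failure, ¬genuine code bug, flaky test harness) = 0.085859 / 0.659519 ≈ 0.1302

Pr(environment drift | test failure, ¬genuine code bug, flaky test harness) ≈ 0.1302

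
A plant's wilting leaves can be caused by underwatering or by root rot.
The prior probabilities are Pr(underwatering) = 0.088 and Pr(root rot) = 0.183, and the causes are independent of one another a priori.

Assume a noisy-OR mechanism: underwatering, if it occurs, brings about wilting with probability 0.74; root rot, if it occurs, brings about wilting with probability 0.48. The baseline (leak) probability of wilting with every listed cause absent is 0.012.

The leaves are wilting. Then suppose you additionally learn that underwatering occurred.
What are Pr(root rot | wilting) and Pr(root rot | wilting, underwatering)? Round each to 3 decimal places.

Under noisy-OR, P(wilting | causes) = 1 − (1−0.012)·∏(1−qᵢ) over the active causes.
For the numerator, keep only root rot=true terms: 0.081152 + 0.013953 = 0.095105
The normalizing constant is 0.012*0.912*0.817 + 0.48624*0.912*0.183 + 0.74312*0.088*0.817 + 0.866422*0.088*0.183 = 0.157473
Posterior = 0.095105 / 0.157473 ≈ 0.604

With the extra evidence:
Sum P(wilting|·) weighted by the priors over both values of root rot:
  P(wilting | underwatering) = 0.74312*0.817 + 0.866422*0.183
        = 0.607129 + 0.158555 = 0.765684
The terms with root rot present sum to 0.158555, so
  P(root rot | wilting, underwatering) = 0.158555 / 0.765684 ≈ 0.207

Pr(root rot | wilting) ≈ 0.604; Pr(root rot | wilting, underwatering) ≈ 0.207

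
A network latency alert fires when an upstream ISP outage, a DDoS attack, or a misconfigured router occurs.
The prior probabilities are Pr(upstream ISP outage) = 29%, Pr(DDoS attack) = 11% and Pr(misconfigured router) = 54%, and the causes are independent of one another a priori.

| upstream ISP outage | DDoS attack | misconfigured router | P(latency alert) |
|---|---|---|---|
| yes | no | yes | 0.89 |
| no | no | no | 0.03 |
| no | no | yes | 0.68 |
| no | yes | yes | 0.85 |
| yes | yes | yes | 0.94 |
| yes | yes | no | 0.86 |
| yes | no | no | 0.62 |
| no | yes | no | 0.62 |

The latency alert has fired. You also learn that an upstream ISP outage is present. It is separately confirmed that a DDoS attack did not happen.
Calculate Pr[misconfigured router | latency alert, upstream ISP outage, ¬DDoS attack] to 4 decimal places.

P(latency alert | upstream ISP outage, ¬DDoS attack) = 0.62·0.46 + 0.89·0.54 = 0.285200 + 0.480600 = 0.765800
Restricting to configurations with misconfigured router present: 0.89·0.54 = 0.480600.
P(misconfigured router | latency alert, upstream ISP outage, ¬DDoS attack) = 0.480600 / 0.765800 ≈ 0.6276

Pr[misconfigured router | latency alert, upstream ISP outage, ¬DDoS attack] ≈ 0.6276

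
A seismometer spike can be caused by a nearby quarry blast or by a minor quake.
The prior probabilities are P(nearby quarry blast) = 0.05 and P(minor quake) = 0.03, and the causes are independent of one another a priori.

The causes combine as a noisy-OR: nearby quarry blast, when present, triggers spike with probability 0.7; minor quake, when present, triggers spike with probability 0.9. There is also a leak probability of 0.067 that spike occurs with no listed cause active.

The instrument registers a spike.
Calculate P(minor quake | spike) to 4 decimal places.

Under noisy-OR, P(spike | causes) = 1 − (1−0.067)·∏(1−qᵢ) over the active causes.
P(spike) = 0.067·0.95·0.97 + 0.9067·0.95·0.03 + 0.7201·0.05·0.97 + 0.97201·0.05·0.03 = 0.061740 + 0.025841 + 0.034925 + 0.001458 = 0.123964
The minor quake-present share is 0.025841 + 0.001458 = 0.027299.
So P(minor quake | spike) = 0.027299/0.123964 ≈ 0.2202.

P(minor quake | spike) ≈ 0.2202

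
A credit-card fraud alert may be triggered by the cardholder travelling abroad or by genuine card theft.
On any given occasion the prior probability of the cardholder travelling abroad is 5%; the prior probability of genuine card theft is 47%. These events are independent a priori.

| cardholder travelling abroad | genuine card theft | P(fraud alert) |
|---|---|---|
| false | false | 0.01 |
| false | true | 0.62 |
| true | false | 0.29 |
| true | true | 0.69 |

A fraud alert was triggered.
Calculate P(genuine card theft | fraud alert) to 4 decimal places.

P(genuine card theft | fraud alert) ≈ 0.9584

Numerator (weight on configurations with genuine card theft): 0.276830 + 0.016215 = 0.293045
Normalizer over all consistent configurations: 0.01*0.95*0.53 + 0.62*0.95*0.47 + 0.29*0.05*0.53 + 0.69*0.05*0.47 = 0.305765
P(genuine card theft | fraud alert) = 0.293045/0.305765 ≈ 0.9584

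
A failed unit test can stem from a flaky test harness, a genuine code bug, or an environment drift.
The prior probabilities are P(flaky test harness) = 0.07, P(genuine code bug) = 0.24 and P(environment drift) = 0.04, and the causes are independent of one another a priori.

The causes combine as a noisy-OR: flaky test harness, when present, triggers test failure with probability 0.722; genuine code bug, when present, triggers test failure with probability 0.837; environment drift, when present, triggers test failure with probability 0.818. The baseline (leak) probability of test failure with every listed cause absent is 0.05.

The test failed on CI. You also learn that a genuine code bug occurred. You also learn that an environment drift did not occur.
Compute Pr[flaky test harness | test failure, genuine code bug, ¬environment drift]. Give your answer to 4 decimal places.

Pr[flaky test harness | test failure, genuine code bug, ¬environment drift] ≈ 0.0785

Under noisy-OR, P(test failure | causes) = 1 − (1−0.05)·∏(1−qᵢ) over the active causes.
P(test failure | genuine code bug, ¬environment drift) = 0.84515×0.93 + 0.956952×0.07 = 0.785990 + 0.066987 = 0.852977
Restricting to configurations with flaky test harness present: 0.956952×0.07 = 0.066987.
Hence the posterior is 0.066987/0.852977 ≈ 0.0785.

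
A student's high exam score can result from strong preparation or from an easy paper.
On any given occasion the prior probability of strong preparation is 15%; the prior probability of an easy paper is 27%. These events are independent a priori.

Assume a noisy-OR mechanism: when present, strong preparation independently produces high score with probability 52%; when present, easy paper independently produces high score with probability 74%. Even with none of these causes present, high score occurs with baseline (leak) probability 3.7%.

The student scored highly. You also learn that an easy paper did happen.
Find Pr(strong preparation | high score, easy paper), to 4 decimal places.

Under noisy-OR, P(high score | causes) = 1 − (1−0.037)·∏(1−qᵢ) over the active causes.
P(high score | easy paper) = 0.74962*0.85 + 0.879818*0.15 = 0.637177 + 0.131973 = 0.769150
The strong preparation-present share is 0.879818*0.15 = 0.131973.
So P(strong preparation | high score, easy paper) = 0.131973/0.769150 ≈ 0.1716.

Pr(strong preparation | high score, easy paper) ≈ 0.1716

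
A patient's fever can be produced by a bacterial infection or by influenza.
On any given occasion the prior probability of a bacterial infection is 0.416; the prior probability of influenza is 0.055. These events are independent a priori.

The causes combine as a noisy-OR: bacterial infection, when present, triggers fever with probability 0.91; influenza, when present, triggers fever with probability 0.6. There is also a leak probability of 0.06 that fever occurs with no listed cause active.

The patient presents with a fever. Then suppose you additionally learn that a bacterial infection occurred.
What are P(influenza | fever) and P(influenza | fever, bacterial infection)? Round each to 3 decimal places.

P(influenza | fever) ≈ 0.097; P(influenza | fever, bacterial infection) ≈ 0.058

Under noisy-OR, P(fever | causes) = 1 − (1−0.06)·∏(1−qᵢ) over the active causes.
For the numerator, keep only influenza=true terms: 0.020043 + 0.022106 = 0.042149
The normalizing constant is 0.06×0.584×0.945 + 0.624×0.584×0.055 + 0.9154×0.416×0.945 + 0.96616×0.416×0.055 = 0.435124
Posterior = 0.042149 / 0.435124 ≈ 0.097

Now also conditioning on bacterial infection=true:
Numerator (weight on configurations with influenza): 0.96616*0.055 = 0.053139
Normalizer over all consistent configurations: 0.9154*0.945 + 0.96616*0.055 = 0.918192
Posterior = 0.053139 / 0.918192 ≈ 0.058
This is intercausal reasoning (explaining away): once bacterial infection accounts for the fever, influenza becomes less likely.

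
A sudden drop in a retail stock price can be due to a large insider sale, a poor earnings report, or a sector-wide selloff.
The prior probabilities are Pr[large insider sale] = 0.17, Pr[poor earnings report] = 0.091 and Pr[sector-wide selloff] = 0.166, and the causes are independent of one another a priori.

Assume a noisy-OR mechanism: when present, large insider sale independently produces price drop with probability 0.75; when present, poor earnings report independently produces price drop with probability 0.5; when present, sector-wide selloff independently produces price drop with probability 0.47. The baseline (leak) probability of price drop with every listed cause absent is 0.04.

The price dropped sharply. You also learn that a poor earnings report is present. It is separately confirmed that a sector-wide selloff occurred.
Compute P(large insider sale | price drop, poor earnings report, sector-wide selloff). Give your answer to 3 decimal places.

Under noisy-OR, P(price drop | causes) = 1 − (1−0.04)·∏(1−qᵢ) over the active causes.
Enumerate both values of large insider sale and weight by the priors:
  P(price drop | poor earnings report, sector-wide selloff) = 0.7456×0.83 + 0.9364×0.17
        = 0.618848 + 0.159188 = 0.778036
Keeping only the large insider sale-present terms gives 0.159188, so
  P(large insider sale | price drop, poor earnings report, sector-wide selloff) = 0.159188 / 0.778036 ≈ 0.205

P(large insider sale | price drop, poor earnings report, sector-wide selloff) ≈ 0.205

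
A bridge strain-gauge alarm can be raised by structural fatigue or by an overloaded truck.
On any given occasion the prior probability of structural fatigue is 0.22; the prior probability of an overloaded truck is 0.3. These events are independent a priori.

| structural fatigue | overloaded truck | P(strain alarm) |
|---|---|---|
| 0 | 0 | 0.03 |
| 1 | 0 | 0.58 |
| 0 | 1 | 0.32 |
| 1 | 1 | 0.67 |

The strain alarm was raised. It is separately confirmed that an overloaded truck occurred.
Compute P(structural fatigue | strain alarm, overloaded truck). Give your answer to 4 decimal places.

P(structural fatigue | strain alarm, overloaded truck) ≈ 0.3713

Sum P(strain alarm|·) weighted by the priors over both values of structural fatigue:
  P(strain alarm | overloaded truck) = 0.32×0.78 + 0.67×0.22
        = 0.249600 + 0.147400 = 0.397000
Configurations with structural fatigue contribute 0.147400, so
  P(structural fatigue | strain alarm, overloaded truck) = 0.147400 / 0.397000 ≈ 0.3713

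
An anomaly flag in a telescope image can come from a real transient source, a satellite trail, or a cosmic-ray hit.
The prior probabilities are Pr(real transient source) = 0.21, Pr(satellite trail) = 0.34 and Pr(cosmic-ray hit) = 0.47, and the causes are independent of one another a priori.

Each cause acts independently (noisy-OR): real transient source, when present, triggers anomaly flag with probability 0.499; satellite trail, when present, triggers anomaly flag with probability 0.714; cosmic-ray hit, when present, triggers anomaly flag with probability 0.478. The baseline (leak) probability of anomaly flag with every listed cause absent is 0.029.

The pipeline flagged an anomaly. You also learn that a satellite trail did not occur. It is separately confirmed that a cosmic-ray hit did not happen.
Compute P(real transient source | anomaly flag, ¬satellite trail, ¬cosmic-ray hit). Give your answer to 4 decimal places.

Under noisy-OR, P(anomaly flag | causes) = 1 − (1−0.029)·∏(1−qᵢ) over the active causes.
Sum P(anomaly flag|·) weighted by the priors over both values of real transient source:
  P(anomaly flag | ¬satellite trail, ¬cosmic-ray hit) = 0.029·0.79 + 0.513529·0.21
        = 0.022910 + 0.107841 = 0.130751
Configurations with real transient source contribute 0.107841, so
  P(real transient source | anomaly flag, ¬satellite trail, ¬cosmic-ray hit) = 0.107841 / 0.130751 ≈ 0.8248

P(real transient source | anomaly flag, ¬satellite trail, ¬cosmic-ray hit) ≈ 0.8248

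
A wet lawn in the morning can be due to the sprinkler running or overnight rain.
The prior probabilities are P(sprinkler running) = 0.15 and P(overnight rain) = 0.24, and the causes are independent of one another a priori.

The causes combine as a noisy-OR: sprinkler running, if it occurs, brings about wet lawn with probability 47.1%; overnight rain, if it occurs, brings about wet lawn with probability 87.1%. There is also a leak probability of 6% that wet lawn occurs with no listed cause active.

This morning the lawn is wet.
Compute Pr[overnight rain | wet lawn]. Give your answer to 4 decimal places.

Under noisy-OR, P(wet lawn | causes) = 1 − (1−0.06)·∏(1−qᵢ) over the active causes.
P(wet lawn) = 0.06×0.85×0.76 + 0.87874×0.85×0.24 + 0.50274×0.15×0.76 + 0.935853×0.15×0.24 = 0.038760 + 0.179263 + 0.057312 + 0.033691 = 0.309026
The overnight rain-present share is 0.179263 + 0.033691 = 0.212954.
P(overnight rain | wet lawn) = 0.212954 / 0.309026 ≈ 0.6891

Pr[overnight rain | wet lawn] ≈ 0.6891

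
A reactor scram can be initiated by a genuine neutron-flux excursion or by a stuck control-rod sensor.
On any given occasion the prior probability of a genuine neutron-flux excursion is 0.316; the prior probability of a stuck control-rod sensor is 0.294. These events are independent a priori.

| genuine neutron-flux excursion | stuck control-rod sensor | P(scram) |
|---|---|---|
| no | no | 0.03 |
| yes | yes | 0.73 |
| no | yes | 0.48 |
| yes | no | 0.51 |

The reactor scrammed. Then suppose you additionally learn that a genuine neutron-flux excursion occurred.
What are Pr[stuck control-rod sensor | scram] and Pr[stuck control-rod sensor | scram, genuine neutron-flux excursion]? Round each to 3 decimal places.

Pr[stuck control-rod sensor | scram] ≈ 0.562; Pr[stuck control-rod sensor | scram, genuine neutron-flux excursion] ≈ 0.373

Sum P(scram|·) weighted by the priors over the 4 (genuine neutron-flux excursion, stuck control-rod sensor) configurations:
  P(scram) = 0.03·0.684·0.706 + 0.48·0.684·0.294 + 0.51·0.316·0.706 + 0.73·0.316·0.294
        = 0.014487 + 0.096526 + 0.113779 + 0.067820 = 0.292612
Keeping only the stuck control-rod sensor-present terms gives 0.164346, so
  P(stuck control-rod sensor | scram) = 0.164346 / 0.292612 ≈ 0.562

Now also conditioning on genuine neutron-flux excursion=true:
Enumerate both values of stuck control-rod sensor and weight by the priors:
  P(scram | genuine neutron-flux excursion) = 0.51·0.706 + 0.73·0.294
        = 0.360060 + 0.214620 = 0.574680
Keeping only the stuck control-rod sensor-present terms gives 0.214620, so
  P(stuck control-rod sensor | scram, genuine neutron-flux excursion) = 0.214620 / 0.574680 ≈ 0.373
— genuine neutron-flux excursion explains away the evidence for stuck control-rod sensor.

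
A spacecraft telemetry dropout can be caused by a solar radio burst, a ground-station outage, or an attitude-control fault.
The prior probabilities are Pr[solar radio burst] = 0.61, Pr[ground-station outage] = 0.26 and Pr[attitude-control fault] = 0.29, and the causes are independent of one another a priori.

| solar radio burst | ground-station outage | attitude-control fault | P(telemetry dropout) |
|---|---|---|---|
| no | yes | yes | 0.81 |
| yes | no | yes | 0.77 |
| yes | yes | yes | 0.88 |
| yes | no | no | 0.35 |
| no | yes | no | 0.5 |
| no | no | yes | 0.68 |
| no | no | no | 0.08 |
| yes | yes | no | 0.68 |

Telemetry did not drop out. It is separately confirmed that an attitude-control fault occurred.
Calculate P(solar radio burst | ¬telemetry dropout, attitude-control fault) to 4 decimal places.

P(solar radio burst | ¬telemetry dropout, attitude-control fault) ≈ 0.5240

Enumerate the 4 (solar radio burst, ground-station outage) configurations and weight by the priors:
  P(¬telemetry dropout | attitude-control fault) = 0.32*0.39*0.74 + 0.19*0.39*0.26 + 0.23*0.61*0.74 + 0.12*0.61*0.26
        = 0.092352 + 0.019266 + 0.103822 + 0.019032 = 0.234472
The terms with solar radio burst present sum to 0.122854, so
  P(solar radio burst | ¬telemetry dropout, attitude-control fault) = 0.122854 / 0.234472 ≈ 0.5240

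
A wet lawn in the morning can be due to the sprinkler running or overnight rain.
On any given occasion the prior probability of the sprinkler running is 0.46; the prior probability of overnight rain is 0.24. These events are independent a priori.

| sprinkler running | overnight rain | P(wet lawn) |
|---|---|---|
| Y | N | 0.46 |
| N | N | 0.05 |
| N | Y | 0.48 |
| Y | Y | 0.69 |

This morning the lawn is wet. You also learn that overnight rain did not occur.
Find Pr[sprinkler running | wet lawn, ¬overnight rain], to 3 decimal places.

Pr[sprinkler running | wet lawn, ¬overnight rain] ≈ 0.887

By total probability over both values of sprinkler running:
  P(wet lawn | ¬overnight rain) = 0.05*0.54 + 0.46*0.46
        = 0.027000 + 0.211600 = 0.238600
Configurations with sprinkler running contribute 0.211600, so
  P(sprinkler running | wet lawn, ¬overnight rain) = 0.211600 / 0.238600 ≈ 0.887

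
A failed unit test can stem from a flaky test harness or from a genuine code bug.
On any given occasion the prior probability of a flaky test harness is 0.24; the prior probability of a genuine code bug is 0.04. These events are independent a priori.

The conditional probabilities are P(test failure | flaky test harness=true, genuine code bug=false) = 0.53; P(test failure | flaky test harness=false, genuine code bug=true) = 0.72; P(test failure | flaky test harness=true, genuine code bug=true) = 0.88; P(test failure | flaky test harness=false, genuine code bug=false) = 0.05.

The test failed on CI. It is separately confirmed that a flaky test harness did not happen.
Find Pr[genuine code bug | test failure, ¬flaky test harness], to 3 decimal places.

Enumerate both values of genuine code bug and weight by the priors:
  P(test failure | ¬flaky test harness) = 0.05×0.96 + 0.72×0.04
        = 0.048000 + 0.028800 = 0.076800
Configurations with genuine code bug contribute 0.028800, so
  P(genuine code bug | test failure, ¬flaky test harness) = 0.028800 / 0.076800 ≈ 0.375

Pr[genuine code bug | test failure, ¬flaky test harness] ≈ 0.375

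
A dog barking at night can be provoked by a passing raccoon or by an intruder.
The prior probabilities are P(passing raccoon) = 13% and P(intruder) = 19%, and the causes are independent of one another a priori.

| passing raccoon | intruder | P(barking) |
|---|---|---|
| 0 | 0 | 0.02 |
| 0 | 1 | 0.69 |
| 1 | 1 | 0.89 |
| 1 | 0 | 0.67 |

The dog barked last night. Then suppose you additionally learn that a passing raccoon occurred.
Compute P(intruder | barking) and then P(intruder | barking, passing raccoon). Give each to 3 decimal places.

Enumerate the 4 (passing raccoon, intruder) configurations and weight by the priors:
  P(barking) = 0.02*0.87*0.81 + 0.69*0.87*0.19 + 0.67*0.13*0.81 + 0.89*0.13*0.19
        = 0.014094 + 0.114057 + 0.070551 + 0.021983 = 0.220685
Configurations with intruder contribute 0.136040, so
  P(intruder | barking) = 0.136040 / 0.220685 ≈ 0.616

With the extra evidence:
P(barking | passing raccoon) = 0.67*0.81 + 0.89*0.19 = 0.542700 + 0.169100 = 0.711800
Of this, 0.169100 comes from 0.89*0.19 (the intruder=true cases).
P(intruder | barking, passing raccoon) = 0.169100 / 0.711800 ≈ 0.238
— passing raccoon explains away the evidence for intruder.

P(intruder | barking) ≈ 0.616; P(intruder | barking, passing raccoon) ≈ 0.238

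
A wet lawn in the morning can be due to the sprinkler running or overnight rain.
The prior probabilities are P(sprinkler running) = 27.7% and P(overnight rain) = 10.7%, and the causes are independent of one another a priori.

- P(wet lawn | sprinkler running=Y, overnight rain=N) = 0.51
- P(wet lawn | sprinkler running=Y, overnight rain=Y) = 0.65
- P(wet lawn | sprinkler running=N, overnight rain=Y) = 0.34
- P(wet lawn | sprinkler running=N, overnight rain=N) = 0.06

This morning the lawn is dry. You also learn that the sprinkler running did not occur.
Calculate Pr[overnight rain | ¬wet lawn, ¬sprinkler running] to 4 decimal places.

Pr[overnight rain | ¬wet lawn, ¬sprinkler running] ≈ 0.0776

P(¬wet lawn | ¬sprinkler running) = 0.94*0.893 + 0.66*0.107 = 0.839420 + 0.070620 = 0.910040
Restricting to configurations with overnight rain present: 0.66*0.107 = 0.070620.
Hence the posterior is 0.070620/0.910040 ≈ 0.0776.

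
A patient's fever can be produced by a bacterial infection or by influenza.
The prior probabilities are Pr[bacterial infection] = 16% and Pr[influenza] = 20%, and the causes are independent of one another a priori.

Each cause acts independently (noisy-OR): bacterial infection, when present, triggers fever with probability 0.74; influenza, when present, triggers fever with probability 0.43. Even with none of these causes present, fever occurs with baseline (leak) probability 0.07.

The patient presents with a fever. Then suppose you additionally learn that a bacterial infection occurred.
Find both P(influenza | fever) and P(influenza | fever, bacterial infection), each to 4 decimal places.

P(influenza | fever) ≈ 0.4251; P(influenza | fever, bacterial infection) ≈ 0.2214

Under noisy-OR, P(fever | causes) = 1 − (1−0.07)·∏(1−qᵢ) over the active causes.
Numerator (weight on configurations with influenza): 0.078943 + 0.027590 = 0.106533
Normalizer over all consistent configurations: 0.07×0.84×0.8 + 0.4699×0.84×0.2 + 0.7582×0.16×0.8 + 0.862174×0.16×0.2 = 0.250623
Posterior = 0.106533 / 0.250623 ≈ 0.4251

Now condition on the additional information:
By total probability over both values of influenza:
  P(fever | bacterial infection) = 0.7582*0.8 + 0.862174*0.2
        = 0.606560 + 0.172435 = 0.778995
Keeping only the influenza-present terms gives 0.172435, so
  P(influenza | fever, bacterial infection) = 0.172435 / 0.778995 ≈ 0.2214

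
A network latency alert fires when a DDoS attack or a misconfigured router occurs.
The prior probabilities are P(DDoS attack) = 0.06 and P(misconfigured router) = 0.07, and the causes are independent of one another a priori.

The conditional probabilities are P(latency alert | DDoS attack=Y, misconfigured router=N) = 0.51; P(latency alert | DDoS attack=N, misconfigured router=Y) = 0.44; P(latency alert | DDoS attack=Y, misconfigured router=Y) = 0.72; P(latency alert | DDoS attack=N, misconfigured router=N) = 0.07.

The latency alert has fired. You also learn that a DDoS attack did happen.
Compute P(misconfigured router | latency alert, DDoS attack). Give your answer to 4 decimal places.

P(misconfigured router | latency alert, DDoS attack) ≈ 0.0961

Sum P(latency alert|·) weighted by the priors over both values of misconfigured router:
  P(latency alert | DDoS attack) = 0.51·0.93 + 0.72·0.07
        = 0.474300 + 0.050400 = 0.524700
Keeping only the misconfigured router-present terms gives 0.050400, so
  P(misconfigured router | latency alert, DDoS attack) = 0.050400 / 0.524700 ≈ 0.0961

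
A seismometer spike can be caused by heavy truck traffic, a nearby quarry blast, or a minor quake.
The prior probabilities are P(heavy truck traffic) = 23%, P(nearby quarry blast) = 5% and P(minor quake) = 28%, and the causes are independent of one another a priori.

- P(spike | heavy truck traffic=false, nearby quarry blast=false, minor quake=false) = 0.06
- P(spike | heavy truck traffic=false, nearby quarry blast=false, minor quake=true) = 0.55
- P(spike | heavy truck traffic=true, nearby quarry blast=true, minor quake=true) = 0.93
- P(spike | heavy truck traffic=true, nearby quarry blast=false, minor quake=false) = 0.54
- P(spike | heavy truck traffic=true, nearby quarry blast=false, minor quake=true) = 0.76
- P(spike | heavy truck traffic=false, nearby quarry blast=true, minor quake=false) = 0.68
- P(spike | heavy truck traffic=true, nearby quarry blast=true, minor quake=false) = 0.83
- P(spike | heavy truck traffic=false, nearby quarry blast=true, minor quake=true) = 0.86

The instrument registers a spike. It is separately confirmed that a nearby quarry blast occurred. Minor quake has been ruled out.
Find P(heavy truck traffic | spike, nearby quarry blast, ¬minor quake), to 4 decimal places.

P(spike | nearby quarry blast, ¬minor quake) = 0.68*0.77 + 0.83*0.23 = 0.523600 + 0.190900 = 0.714500
Restricting to configurations with heavy truck traffic present: 0.83*0.23 = 0.190900.
Hence the posterior is 0.190900/0.714500 ≈ 0.2672.

P(heavy truck traffic | spike, nearby quarry blast, ¬minor quake) ≈ 0.2672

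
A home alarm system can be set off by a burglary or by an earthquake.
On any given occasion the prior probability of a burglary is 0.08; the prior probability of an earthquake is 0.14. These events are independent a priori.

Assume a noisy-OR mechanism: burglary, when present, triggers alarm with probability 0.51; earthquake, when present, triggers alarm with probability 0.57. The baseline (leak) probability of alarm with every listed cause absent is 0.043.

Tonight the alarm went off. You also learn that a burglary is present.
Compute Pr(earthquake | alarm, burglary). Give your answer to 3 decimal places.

Pr(earthquake | alarm, burglary) ≈ 0.197

Under noisy-OR, P(alarm | causes) = 1 − (1−0.043)·∏(1−qᵢ) over the active causes.
By total probability over both values of earthquake:
  P(alarm | burglary) = 0.53107·0.86 + 0.79836·0.14
        = 0.456720 + 0.111770 = 0.568490
Keeping only the earthquake-present terms gives 0.111770, so
  P(earthquake | alarm, burglary) = 0.111770 / 0.568490 ≈ 0.197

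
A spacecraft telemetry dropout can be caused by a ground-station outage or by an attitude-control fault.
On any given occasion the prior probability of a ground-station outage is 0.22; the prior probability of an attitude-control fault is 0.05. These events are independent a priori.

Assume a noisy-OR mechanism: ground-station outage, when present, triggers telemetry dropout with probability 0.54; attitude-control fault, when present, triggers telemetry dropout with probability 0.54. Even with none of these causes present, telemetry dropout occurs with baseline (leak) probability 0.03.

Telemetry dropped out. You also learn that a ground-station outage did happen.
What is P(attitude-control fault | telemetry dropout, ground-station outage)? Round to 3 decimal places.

Under noisy-OR, P(telemetry dropout | causes) = 1 − (1−0.03)·∏(1−qᵢ) over the active causes.
By total probability over both values of attitude-control fault:
  P(telemetry dropout | ground-station outage) = 0.5538*0.95 + 0.794748*0.05
        = 0.526110 + 0.039737 = 0.565847
The terms with attitude-control fault present sum to 0.039737, so
  P(attitude-control fault | telemetry dropout, ground-station outage) = 0.039737 / 0.565847 ≈ 0.070

P(attitude-control fault | telemetry dropout, ground-station outage) ≈ 0.070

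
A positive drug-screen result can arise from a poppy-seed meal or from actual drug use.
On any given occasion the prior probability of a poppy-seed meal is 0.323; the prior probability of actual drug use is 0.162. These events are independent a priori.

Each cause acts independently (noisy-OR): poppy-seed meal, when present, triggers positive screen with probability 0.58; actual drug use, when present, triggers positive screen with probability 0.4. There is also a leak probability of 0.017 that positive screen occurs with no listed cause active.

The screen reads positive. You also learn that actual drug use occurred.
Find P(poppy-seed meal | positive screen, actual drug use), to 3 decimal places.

P(poppy-seed meal | positive screen, actual drug use) ≈ 0.467

Under noisy-OR, P(positive screen | causes) = 1 − (1−0.017)·∏(1−qᵢ) over the active causes.
Weight on poppy-seed meal=true, given the evidence: 0.752284×0.323 = 0.242988
Normalizer over all consistent configurations: 0.4102×0.677 + 0.752284×0.323 = 0.520693
Posterior = 0.242988 / 0.520693 ≈ 0.467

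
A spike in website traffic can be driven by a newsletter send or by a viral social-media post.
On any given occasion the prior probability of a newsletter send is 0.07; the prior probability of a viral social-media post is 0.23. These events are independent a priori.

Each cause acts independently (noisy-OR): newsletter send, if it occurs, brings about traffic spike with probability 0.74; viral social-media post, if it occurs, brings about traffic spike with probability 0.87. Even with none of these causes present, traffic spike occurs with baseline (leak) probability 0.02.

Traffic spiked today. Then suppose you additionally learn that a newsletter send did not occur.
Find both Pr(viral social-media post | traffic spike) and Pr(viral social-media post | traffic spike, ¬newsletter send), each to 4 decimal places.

Under noisy-OR, P(traffic spike | causes) = 1 − (1−0.02)·∏(1−qᵢ) over the active causes.
P(traffic spike) = 0.02*0.93*0.77 + 0.8726*0.93*0.23 + 0.7452*0.07*0.77 + 0.966876*0.07*0.23 = 0.014322 + 0.186649 + 0.040166 + 0.015567 = 0.256704
Of this, 0.202216 comes from 0.186649 + 0.015567 (the viral social-media post=true cases).
So P(viral social-media post | traffic spike) = 0.202216/0.256704 ≈ 0.7877.

Now also conditioning on newsletter send≠true:
For the numerator, keep only viral social-media post=true terms: 0.8726×0.23 = 0.200698
Denominator P(traffic spike | ¬newsletter send): 0.02×0.77 + 0.8726×0.23 = 0.216098
Posterior = 0.200698 / 0.216098 ≈ 0.9287
With newsletter send excluded, viral social-media post must carry more of the explanatory weight for the traffic spike.

Pr(viral social-media post | traffic spike) ≈ 0.7877; Pr(viral social-media post | traffic spike, ¬newsletter send) ≈ 0.9287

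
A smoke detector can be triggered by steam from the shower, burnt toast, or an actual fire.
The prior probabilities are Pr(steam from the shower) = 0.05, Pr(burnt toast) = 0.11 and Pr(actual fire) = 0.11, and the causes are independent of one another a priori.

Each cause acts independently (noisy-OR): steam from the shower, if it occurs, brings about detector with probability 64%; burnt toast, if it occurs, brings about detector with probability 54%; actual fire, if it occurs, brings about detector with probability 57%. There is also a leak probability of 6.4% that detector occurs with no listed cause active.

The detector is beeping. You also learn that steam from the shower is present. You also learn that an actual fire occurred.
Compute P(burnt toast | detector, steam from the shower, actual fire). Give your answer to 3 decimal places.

Under noisy-OR, P(detector | causes) = 1 − (1−0.064)·∏(1−qᵢ) over the active causes.
Numerator (weight on configurations with burnt toast): 0.933349·0.11 = 0.102668
The normalizing constant is 0.855107·0.89 + 0.933349·0.11 = 0.863713
P(burnt toast | detector, steam from the shower, actual fire) = 0.102668/0.863713 ≈ 0.119

P(burnt toast | detector, steam from the shower, actual fire) ≈ 0.119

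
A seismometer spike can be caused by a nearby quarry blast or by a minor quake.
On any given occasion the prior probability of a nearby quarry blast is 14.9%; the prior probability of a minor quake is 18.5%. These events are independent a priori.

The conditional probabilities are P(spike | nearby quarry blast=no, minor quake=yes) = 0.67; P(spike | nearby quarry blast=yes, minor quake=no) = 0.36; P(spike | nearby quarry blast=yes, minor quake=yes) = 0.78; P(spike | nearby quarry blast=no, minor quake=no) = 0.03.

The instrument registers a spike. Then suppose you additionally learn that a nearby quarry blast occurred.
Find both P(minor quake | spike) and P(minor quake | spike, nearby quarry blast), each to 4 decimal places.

Enumerate the 4 (nearby quarry blast, minor quake) configurations and weight by the priors:
  P(spike) = 0.03·0.851·0.815 + 0.67·0.851·0.185 + 0.36·0.149·0.815 + 0.78·0.149·0.185
        = 0.020807 + 0.105481 + 0.043717 + 0.021501 = 0.191506
The terms with minor quake present sum to 0.126982, so
  P(minor quake | spike) = 0.126982 / 0.191506 ≈ 0.6631

Now condition on the additional information:
Enumerate both values of minor quake and weight by the priors:
  P(spike | nearby quarry blast) = 0.36·0.815 + 0.78·0.185
        = 0.293400 + 0.144300 = 0.437700
Configurations with minor quake contribute 0.144300, so
  P(minor quake | spike, nearby quarry blast) = 0.144300 / 0.437700 ≈ 0.3297

P(minor quake | spike) ≈ 0.6631; P(minor quake | spike, nearby quarry blast) ≈ 0.3297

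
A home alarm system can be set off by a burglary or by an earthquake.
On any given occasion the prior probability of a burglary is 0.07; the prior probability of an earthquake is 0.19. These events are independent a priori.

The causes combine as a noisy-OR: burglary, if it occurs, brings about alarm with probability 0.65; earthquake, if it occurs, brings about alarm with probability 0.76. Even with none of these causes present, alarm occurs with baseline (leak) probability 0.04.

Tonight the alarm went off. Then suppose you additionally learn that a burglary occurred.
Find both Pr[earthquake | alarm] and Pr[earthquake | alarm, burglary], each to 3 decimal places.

Pr[earthquake | alarm] ≈ 0.686; Pr[earthquake | alarm, burglary] ≈ 0.245

Under noisy-OR, P(alarm | causes) = 1 − (1−0.04)·∏(1−qᵢ) over the active causes.
By total probability over the 4 (burglary, earthquake) configurations:
  P(alarm) = 0.04×0.93×0.81 + 0.7696×0.93×0.19 + 0.664×0.07×0.81 + 0.91936×0.07×0.19
        = 0.030132 + 0.135988 + 0.037649 + 0.012227 = 0.215996
The terms with earthquake present sum to 0.148215, so
  P(earthquake | alarm) = 0.148215 / 0.215996 ≈ 0.686

Now also conditioning on burglary=true:
P(alarm | burglary) = 0.664*0.81 + 0.91936*0.19 = 0.537840 + 0.174678 = 0.712518
The earthquake-present share is 0.91936*0.19 = 0.174678.
Hence the posterior is 0.174678/0.712518 ≈ 0.245.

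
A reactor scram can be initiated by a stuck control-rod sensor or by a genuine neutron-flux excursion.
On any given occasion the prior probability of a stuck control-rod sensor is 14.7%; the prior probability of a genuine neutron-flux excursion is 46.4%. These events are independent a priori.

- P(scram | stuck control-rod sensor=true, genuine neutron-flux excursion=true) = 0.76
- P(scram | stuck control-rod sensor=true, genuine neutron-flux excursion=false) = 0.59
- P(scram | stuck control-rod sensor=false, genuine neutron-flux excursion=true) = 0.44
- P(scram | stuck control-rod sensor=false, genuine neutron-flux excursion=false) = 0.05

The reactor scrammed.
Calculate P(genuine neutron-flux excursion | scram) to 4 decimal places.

P(scram) = 0.05*0.853*0.536 + 0.44*0.853*0.464 + 0.59*0.147*0.536 + 0.76*0.147*0.464 = 0.022860 + 0.174148 + 0.046487 + 0.051838 = 0.295333
Of this, 0.225986 comes from 0.174148 + 0.051838 (the genuine neutron-flux excursion=true cases).
Hence the posterior is 0.225986/0.295333 ≈ 0.7652.

P(genuine neutron-flux excursion | scram) ≈ 0.7652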